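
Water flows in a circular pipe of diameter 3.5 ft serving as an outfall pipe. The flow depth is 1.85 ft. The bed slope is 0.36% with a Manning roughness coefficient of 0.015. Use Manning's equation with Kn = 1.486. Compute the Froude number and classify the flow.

subcritical

For a circular section of diameter D = 3.5 ft at depth y = 1.85 ft, the central angle is θ = 2 arccos(1 − 2y/D) = 3.256 rad. Then A = (D²/8)(θ − sin θ) = 5.16 ft² and P = Dθ/2 = 5.698 ft.
Hydraulic radius R = A/P = 5.16/5.698 = 0.9057 ft.
V = (1.486/n) R^(2/3) √S = (1.486/0.015) × 0.9057^(2/3) × √0.0036 = 5.564 ft/s. Hydraulic depth D_h = A/T = 5.16/3.494 = 1.477 ft.
Froude number Fr = V/√(g·D_h) = 5.564/√(32.2×1.477) = 0.807, which is less than 1, so the flow is subcritical.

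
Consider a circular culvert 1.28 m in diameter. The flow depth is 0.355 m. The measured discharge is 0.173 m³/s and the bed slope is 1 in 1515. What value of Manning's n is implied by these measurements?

For a circular section of diameter D = 1.28 m at depth y = 0.355 m, the central angle is θ = 2 arccos(1 − 2y/D) = 2.219 rad. Then A = (D²/8)(θ − sin θ) = 0.291 m² and P = Dθ/2 = 1.42 m.
Hydraulic radius R = A/P = 0.291/1.42 = 0.205 m.
Rearranging Manning's equation: n = (1/Q) A R^(2/3) S^(1/2) = (1/0.173) × 0.291 × 0.205^(2/3) × √0.0006601 = 0.015.

n = 0.015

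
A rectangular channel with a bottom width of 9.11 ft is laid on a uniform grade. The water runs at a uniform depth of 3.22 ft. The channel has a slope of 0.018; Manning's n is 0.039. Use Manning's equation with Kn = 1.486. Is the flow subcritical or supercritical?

Flow area A = b·y = 9.11 × 3.22 = 29.33 ft². Wetted perimeter P = b + 2y = 9.11 + 2×3.22 = 15.55 ft.
Hydraulic radius R = A/P = 29.33/15.55 = 1.886 ft.
V = (1.486/n) R^(2/3) √S = (1.486/0.039) × 1.886^(2/3) × √0.018 = 7.805 ft/s. Hydraulic depth D_h = A/T = 29.33/9.11 = 3.22 ft.
Froude number Fr = V/√(g·D_h) = 7.805/√(32.2×3.22) = 0.766, which is less than 1, so the flow is subcritical.

subcritical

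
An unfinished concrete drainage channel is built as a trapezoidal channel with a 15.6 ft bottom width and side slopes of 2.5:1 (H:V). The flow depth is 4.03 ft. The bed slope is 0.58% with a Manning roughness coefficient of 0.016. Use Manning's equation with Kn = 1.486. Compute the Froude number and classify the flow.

supercritical

With bottom width b = 15.6 ft and side slope z = 2.5: A = (b + zy)y = (15.6 + 2.5×4.03)×4.03 = 103.5 ft²; P = b + 2y√(1+z²) = 15.6 + 2×4.03×2.693 = 37.3 ft.
Hydraulic radius R = A/P = 103.5/37.3 = 2.774 ft.
V = (1.486/n) R^(2/3) √S = (1.486/0.016) × 2.774^(2/3) × √0.0058 = 13.96 ft/s. Hydraulic depth D_h = A/T = 103.5/35.75 = 2.894 ft.
Froude number Fr = V/√(g·D_h) = 13.96/√(32.2×2.894) = 1.45, which is greater than 1, so the flow is supercritical.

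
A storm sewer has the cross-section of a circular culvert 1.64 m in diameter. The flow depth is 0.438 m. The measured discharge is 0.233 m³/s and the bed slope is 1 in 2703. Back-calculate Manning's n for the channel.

For a circular section of diameter D = 1.64 m at depth y = 0.438 m, the central angle is θ = 2 arccos(1 − 2y/D) = 2.172 rad. Then A = (D²/8)(θ − sin θ) = 0.4532 m² and P = Dθ/2 = 1.781 m.
Hydraulic radius R = A/P = 0.4532/1.781 = 0.2544 m.
Rearranging Manning's equation: n = (1/Q) A R^(2/3) S^(1/2) = (1/0.233) × 0.4532 × 0.2544^(2/3) × √0.00037 = 0.015.

n = 0.015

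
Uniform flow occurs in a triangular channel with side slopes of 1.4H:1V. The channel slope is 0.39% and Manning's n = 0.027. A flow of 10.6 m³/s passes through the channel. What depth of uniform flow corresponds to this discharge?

Manning's equation rearranged: A R^(2/3) = nQ / (1·√S) = 0.027 × 10.6 / (√0.0039) = 4.583.
Try y = 1.36 m: A R^(2/3) = 1.745 — low.
Try y = 2.15 m: A R^(2/3) = 5.919 — high.
Try y = 1.95 m: A R^(2/3) = 4.562 — matches.

y_n = 1.95 m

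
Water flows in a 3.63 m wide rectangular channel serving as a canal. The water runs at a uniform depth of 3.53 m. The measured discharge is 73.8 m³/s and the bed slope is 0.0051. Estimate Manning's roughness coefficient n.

Flow area A = b·y = 3.63 × 3.53 = 12.81 m². Wetted perimeter P = b + 2y = 3.63 + 2×3.53 = 10.69 m.
Hydraulic radius R = A/P = 12.81/10.69 = 1.199 m.
Rearranging Manning's equation: n = (1/Q) A R^(2/3) S^(1/2) = (1/73.8) × 12.81 × 1.199^(2/3) × √0.0051 = 0.014.

n = 0.014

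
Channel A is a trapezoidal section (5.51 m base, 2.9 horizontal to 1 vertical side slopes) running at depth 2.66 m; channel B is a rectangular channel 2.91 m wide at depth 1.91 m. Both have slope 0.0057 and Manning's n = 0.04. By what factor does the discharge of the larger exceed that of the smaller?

9.88

Channel A: With bottom width b = 5.51 m and side slope z = 2.9: A = (b + zy)y = (5.51 + 2.9×2.66)×2.66 = 35.18 m²; P = b + 2y√(1+z²) = 5.51 + 2×2.66×3.068 = 21.83 m. Hydraulic radius R = A/P = 35.18/21.83 = 1.611 m. Q_A = (1/0.04)·35.18·1.611^(2/3)·√0.0057 = 91.25 m³/s.
Channel B: Flow area A = b·y = 2.91 × 1.91 = 5.558 m². Wetted perimeter P = b + 2y = 2.91 + 2×1.91 = 6.73 m. Hydraulic radius R = A/P = 5.558/6.73 = 0.8259 m. Q_B = (1/0.04)·5.558·0.8259^(2/3)·√0.0057 = 9.234 m³/s.
The larger discharge is 91.25 m³/s and the smaller is 9.234 m³/s; the ratio is 9.88.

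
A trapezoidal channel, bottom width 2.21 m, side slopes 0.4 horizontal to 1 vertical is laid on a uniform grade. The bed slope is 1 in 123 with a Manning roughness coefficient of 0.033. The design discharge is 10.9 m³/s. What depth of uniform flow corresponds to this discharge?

Manning's equation rearranged: A R^(2/3) = nQ / (1·√S) = 0.033 × 10.9 / (√0.00813) = 3.989.
Try y = 2.03 m: A R^(2/3) = 5.853 — over.
Try y = 1.36 m: A R^(2/3) = 3.033 — short.
Try y = 1.61 m: A R^(2/3) = 3.99 — close enough.

y_n = 1.61 m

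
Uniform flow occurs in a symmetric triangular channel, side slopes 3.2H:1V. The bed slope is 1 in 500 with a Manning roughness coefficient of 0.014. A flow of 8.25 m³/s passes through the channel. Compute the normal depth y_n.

Manning's equation rearranged: A R^(2/3) = nQ / (1·√S) = 0.014 × 8.25 / (√0.002) = 2.583.
At y = 1.27 m: A R^(2/3) = 3.696 — too large.
At y = 0.941 m: A R^(2/3) = 1.662 — too small.
At y = 1.11 m: A R^(2/3) = 2.581 — close enough.

y_n = 1.11 m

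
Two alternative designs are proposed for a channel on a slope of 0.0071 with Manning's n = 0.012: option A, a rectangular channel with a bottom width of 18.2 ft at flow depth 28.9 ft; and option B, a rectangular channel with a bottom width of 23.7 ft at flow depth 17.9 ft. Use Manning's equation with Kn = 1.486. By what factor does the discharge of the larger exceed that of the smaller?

Channel A: Flow area A = b·y = 18.2 × 28.9 = 526 ft². Wetted perimeter P = b + 2y = 18.2 + 2×28.9 = 76 ft. Hydraulic radius R = A/P = 526/76 = 6.921 ft. Q_A = (1.486/0.012)·526·6.921^(2/3)·√0.0071 = 19930 ft³/s.
Channel B: Flow area A = b·y = 23.7 × 17.9 = 424.2 ft². Wetted perimeter P = b + 2y = 23.7 + 2×17.9 = 59.5 ft. Hydraulic radius R = A/P = 424.2/59.5 = 7.13 ft. Q_B = (1.486/0.012)·424.2·7.13^(2/3)·√0.0071 = 16400 ft³/s.
The larger discharge is 19930 ft³/s and the smaller is 16400 ft³/s; the ratio is 1.22.

1.22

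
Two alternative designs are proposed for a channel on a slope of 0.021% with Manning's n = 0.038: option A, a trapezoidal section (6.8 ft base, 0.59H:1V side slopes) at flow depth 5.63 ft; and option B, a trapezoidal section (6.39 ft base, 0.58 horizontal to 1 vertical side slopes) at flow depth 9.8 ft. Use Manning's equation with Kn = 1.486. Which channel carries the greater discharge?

Channel A: With bottom width b = 6.8 ft and side slope z = 0.59: A = (b + zy)y = (6.8 + 0.59×5.63)×5.63 = 56.99 ft²; P = b + 2y√(1+z²) = 6.8 + 2×5.63×1.161 = 19.87 ft. Hydraulic radius R = A/P = 56.99/19.87 = 2.867 ft. Q_A = (1.486/0.038)·56.99·2.867^(2/3)·√0.00021 = 65.18 ft³/s.
Channel B: With bottom width b = 6.39 ft and side slope z = 0.58: A = (b + zy)y = (6.39 + 0.58×9.8)×9.8 = 118.3 ft²; P = b + 2y√(1+z²) = 6.39 + 2×9.8×1.156 = 29.05 ft. Hydraulic radius R = A/P = 118.3/29.05 = 4.073 ft. Q_B = (1.486/0.038)·118.3·4.073^(2/3)·√0.00021 = 171 ft³/s.
Q_A = 65.18 ft³/s vs Q_B = 171 ft³/s, so channel B carries more.

channel B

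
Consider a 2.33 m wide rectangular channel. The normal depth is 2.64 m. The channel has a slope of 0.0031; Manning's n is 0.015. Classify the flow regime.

subcritical

Flow area A = b·y = 2.33 × 2.64 = 6.151 m². Wetted perimeter P = b + 2y = 2.33 + 2×2.64 = 7.61 m.
Hydraulic radius R = A/P = 6.151/7.61 = 0.8083 m.
V = (1/n) R^(2/3) √S = (1/0.015) × 0.8083^(2/3) × √0.0031 = 3.221 m/s. Hydraulic depth D_h = A/T = 6.151/2.33 = 2.64 m.
Froude number Fr = V/√(g·D_h) = 3.221/√(9.81×2.64) = 0.633, which is less than 1, so the flow is subcritical.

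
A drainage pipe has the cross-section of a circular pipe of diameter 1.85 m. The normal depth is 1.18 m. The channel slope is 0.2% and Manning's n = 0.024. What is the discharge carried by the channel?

For a circular section of diameter D = 1.85 m at depth y = 1.18 m, the central angle is θ = 2 arccos(1 − 2y/D) = 3.7 rad. Then A = (D²/8)(θ − sin θ) = 1.81 m² and P = Dθ/2 = 3.423 m.
Hydraulic radius R = A/P = 1.81/3.423 = 0.5287 m.
Manning's equation: Q = (1/n) A R^(2/3) S^(1/2) = (1/0.024) × 1.81 × 0.5287^(2/3) × 0.002^(1/2) = 2.21 m³/s.

Q = 2.21 m³/s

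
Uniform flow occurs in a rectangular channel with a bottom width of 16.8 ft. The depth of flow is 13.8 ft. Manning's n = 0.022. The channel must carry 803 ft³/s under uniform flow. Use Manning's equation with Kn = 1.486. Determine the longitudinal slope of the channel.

S = 0.00029

Flow area A = b·y = 16.8 × 13.8 = 231.8 ft². Wetted perimeter P = b + 2y = 16.8 + 2×13.8 = 44.4 ft.
Hydraulic radius R = A/P = 231.8/44.4 = 5.222 ft.
From Manning's equation, S = [nQ / (1.486 A R^(2/3))]² = [0.022 × 803 / (1.486 × 231.8 × 5.222^(2/3))]² = 0.00029.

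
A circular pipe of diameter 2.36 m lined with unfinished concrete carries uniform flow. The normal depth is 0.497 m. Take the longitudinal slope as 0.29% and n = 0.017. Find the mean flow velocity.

V = 1.41 m/s

For a circular section of diameter D = 2.36 m at depth y = 0.497 m, the central angle is θ = 2 arccos(1 − 2y/D) = 1.907 rad. Then A = (D²/8)(θ − sin θ) = 0.6705 m² and P = Dθ/2 = 2.25 m.
Hydraulic radius R = A/P = 0.6705/2.25 = 0.2979 m.
From Manning's equation, V = (1/n) R^(2/3) S^(1/2) = (1/0.017) × 0.2979^(2/3) × 0.0029^(1/2) = 1.41 m/s.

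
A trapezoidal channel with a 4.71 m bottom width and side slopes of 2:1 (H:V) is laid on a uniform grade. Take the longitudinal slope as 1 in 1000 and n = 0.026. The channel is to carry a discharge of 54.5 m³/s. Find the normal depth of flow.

Manning's equation rearranged: A R^(2/3) = nQ / (1·√S) = 0.026 × 54.5 / (√0.001) = 44.81.
Trying y = 2.6 m: A R^(2/3) = 34.91 — short.
Trying y = 2.93 m: A R^(2/3) = 44.78 — close enough.

y_n = 2.93 m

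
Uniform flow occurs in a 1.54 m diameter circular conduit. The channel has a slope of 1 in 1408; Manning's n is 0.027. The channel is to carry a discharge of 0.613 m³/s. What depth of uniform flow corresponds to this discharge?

Manning's equation rearranged: A R^(2/3) = nQ / (1·√S) = 0.027 × 0.613 / (√0.0007102) = 0.621.
At y = 1.08 m: A R^(2/3) = 0.8273 — high.
At y = 0.887 m: A R^(2/3) = 0.6215 — matches.

y_n = 0.887 m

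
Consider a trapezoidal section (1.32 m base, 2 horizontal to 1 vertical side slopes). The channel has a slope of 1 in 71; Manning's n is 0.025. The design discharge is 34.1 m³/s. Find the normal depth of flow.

y_n = 1.67 m

Manning's equation rearranged: A R^(2/3) = nQ / (1·√S) = 0.025 × 34.1 / (√0.01408) = 7.183.
Try y = 1.91 m: A R^(2/3) = 9.788 — high.
Try y = 1.49 m: A R^(2/3) = 5.533 — low.
Try y = 1.67 m: A R^(2/3) = 7.176 — matches.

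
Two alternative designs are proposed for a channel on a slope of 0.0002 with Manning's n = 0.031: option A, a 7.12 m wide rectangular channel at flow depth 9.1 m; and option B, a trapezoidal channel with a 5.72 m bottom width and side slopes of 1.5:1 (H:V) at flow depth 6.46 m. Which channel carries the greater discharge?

Channel A: Flow area A = b·y = 7.12 × 9.1 = 64.79 m². Wetted perimeter P = b + 2y = 7.12 + 2×9.1 = 25.32 m. Hydraulic radius R = A/P = 64.79/25.32 = 2.559 m. Q_A = (1/0.031)·64.79·2.559^(2/3)·√0.0002 = 55.3 m³/s.
Channel B: With bottom width b = 5.72 m and side slope z = 1.5: A = (b + zy)y = (5.72 + 1.5×6.46)×6.46 = 99.55 m²; P = b + 2y√(1+z²) = 5.72 + 2×6.46×1.803 = 29.01 m. Hydraulic radius R = A/P = 99.55/29.01 = 3.431 m. Q_B = (1/0.031)·99.55·3.431^(2/3)·√0.0002 = 103.3 m³/s.
Q_A = 55.3 m³/s vs Q_B = 103.3 m³/s, so channel B carries more.

channel B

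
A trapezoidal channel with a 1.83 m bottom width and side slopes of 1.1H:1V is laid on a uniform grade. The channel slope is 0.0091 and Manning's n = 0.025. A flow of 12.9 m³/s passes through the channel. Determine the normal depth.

Manning's equation rearranged: A R^(2/3) = nQ / (1·√S) = 0.025 × 12.9 / (√0.0091) = 3.381.
At y = 1.4 m: A R^(2/3) = 4.023 — too large.
At y = 1.02 m: A R^(2/3) = 2.187 — too small.
At y = 1.28 m: A R^(2/3) = 3.377 — close enough.

y_n = 1.28 m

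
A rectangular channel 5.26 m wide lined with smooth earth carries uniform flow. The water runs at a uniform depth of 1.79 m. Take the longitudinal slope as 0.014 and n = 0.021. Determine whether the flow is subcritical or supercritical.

supercritical

Flow area A = b·y = 5.26 × 1.79 = 9.415 m². Wetted perimeter P = b + 2y = 5.26 + 2×1.79 = 8.84 m.
Hydraulic radius R = A/P = 9.415/8.84 = 1.065 m.
V = (1/n) R^(2/3) √S = (1/0.021) × 1.065^(2/3) × √0.014 = 5.876 m/s. Hydraulic depth D_h = A/T = 9.415/5.26 = 1.79 m.
Froude number Fr = V/√(g·D_h) = 5.876/√(9.81×1.79) = 1.4, which is greater than 1, so the flow is supercritical.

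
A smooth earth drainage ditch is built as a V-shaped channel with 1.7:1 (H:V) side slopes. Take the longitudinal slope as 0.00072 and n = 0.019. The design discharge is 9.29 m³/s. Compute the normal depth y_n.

Manning's equation rearranged: A R^(2/3) = nQ / (1·√S) = 0.019 × 9.29 / (√0.00072) = 6.578.
Trying y = 1.42 m: A R^(2/3) = 2.471 — short.
Trying y = 2.23 m: A R^(2/3) = 8.233 — over.
Trying y = 2.05 m: A R^(2/3) = 6.578 — matches.

y_n = 2.05 m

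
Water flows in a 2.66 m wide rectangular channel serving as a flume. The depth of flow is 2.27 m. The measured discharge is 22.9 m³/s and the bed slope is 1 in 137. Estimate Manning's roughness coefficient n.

n = 0.02

Flow area A = b·y = 2.66 × 2.27 = 6.038 m². Wetted perimeter P = b + 2y = 2.66 + 2×2.27 = 7.2 m.
Hydraulic radius R = A/P = 6.038/7.2 = 0.8386 m.
Rearranging Manning's equation: n = (1/Q) A R^(2/3) S^(1/2) = (1/22.9) × 6.038 × 0.8386^(2/3) × √0.007299 = 0.02.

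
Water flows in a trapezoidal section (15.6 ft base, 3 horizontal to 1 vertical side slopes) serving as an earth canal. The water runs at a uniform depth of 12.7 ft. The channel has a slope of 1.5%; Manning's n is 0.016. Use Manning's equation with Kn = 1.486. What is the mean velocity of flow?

V = 42.1 ft/s

With bottom width b = 15.6 ft and side slope z = 3: A = (b + zy)y = (15.6 + 3×12.7)×12.7 = 682 ft²; P = b + 2y√(1+z²) = 15.6 + 2×12.7×3.162 = 95.92 ft.
Hydraulic radius R = A/P = 682/95.92 = 7.11 ft.
From Manning's equation, V = (1.486/n) R^(2/3) S^(1/2) = (1.486/0.016) × 7.11^(2/3) × 0.015^(1/2) = 42.1 ft/s.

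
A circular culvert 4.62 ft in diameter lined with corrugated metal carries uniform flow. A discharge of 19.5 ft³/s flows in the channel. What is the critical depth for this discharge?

y_c = 1.25 ft

At critical depth, Q² T / (g A³) = 1, i.e. A³/T = Q²/g = 19.5²/32.2 = 11.81.
Try y = 1.54 ft: A³/T = 26.87 — high.
Try y = 1.25 ft: A³/T = 11.97 — matches.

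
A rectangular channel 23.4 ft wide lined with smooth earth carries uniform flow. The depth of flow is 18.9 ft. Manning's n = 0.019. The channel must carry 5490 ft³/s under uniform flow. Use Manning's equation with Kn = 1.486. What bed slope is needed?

S = 0.0018

Flow area A = b·y = 23.4 × 18.9 = 442.3 ft². Wetted perimeter P = b + 2y = 23.4 + 2×18.9 = 61.2 ft.
Hydraulic radius R = A/P = 442.3/61.2 = 7.226 ft.
From Manning's equation, S = [nQ / (1.486 A R^(2/3))]² = [0.019 × 5490 / (1.486 × 442.3 × 7.226^(2/3))]² = 0.0018.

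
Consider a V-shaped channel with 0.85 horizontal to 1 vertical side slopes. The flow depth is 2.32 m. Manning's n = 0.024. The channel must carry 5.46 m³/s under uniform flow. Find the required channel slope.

For a triangular section with side slope z = 0.85: A = zy² = 0.85×2.32² = 4.575 m²; P = 2y√(1+z²) = 2×2.32×1.312 = 6.09 m.
Hydraulic radius R = A/P = 4.575/6.09 = 0.7513 m.
From Manning's equation, S = [nQ / (1 A R^(2/3))]² = [0.024 × 5.46 / (1 × 4.575 × 0.7513^(2/3))]² = 0.0012.

S = 0.0012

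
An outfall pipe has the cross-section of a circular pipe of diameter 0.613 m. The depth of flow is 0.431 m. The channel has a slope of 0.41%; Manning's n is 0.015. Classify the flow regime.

subcritical

For a circular section of diameter D = 0.613 m at depth y = 0.431 m, the central angle is θ = 2 arccos(1 − 2y/D) = 3.978 rad. Then A = (D²/8)(θ − sin θ) = 0.2217 m² and P = Dθ/2 = 1.219 m.
Hydraulic radius R = A/P = 0.2217/1.219 = 0.1818 m.
V = (1/n) R^(2/3) √S = (1/0.015) × 0.1818^(2/3) × √0.0041 = 1.37 m/s. Hydraulic depth D_h = A/T = 0.2217/0.5601 = 0.3958 m.
Froude number Fr = V/√(g·D_h) = 1.37/√(9.81×0.3958) = 0.695, which is less than 1, so the flow is subcritical.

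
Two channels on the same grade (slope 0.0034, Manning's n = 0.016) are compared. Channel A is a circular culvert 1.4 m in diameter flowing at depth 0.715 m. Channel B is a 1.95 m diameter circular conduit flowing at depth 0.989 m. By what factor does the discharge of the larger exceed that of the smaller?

Channel A: For a circular section of diameter D = 1.4 m at depth y = 0.715 m, the central angle is θ = 2 arccos(1 − 2y/D) = 3.184 rad. Then A = (D²/8)(θ − sin θ) = 0.7907 m² and P = Dθ/2 = 2.229 m. Hydraulic radius R = A/P = 0.7907/2.229 = 0.3547 m. Q_A = (1/0.016)·0.7907·0.3547^(2/3)·√0.0034 = 1.444 m³/s.
Channel B: For a circular section of diameter D = 1.95 m at depth y = 0.989 m, the central angle is θ = 2 arccos(1 − 2y/D) = 3.17 rad. Then A = (D²/8)(θ − sin θ) = 1.521 m² and P = Dθ/2 = 3.091 m. Hydraulic radius R = A/P = 1.521/3.091 = 0.4919 m. Q_B = (1/0.016)·1.521·0.4919^(2/3)·√0.0034 = 3.453 m³/s.
The larger discharge is 3.453 m³/s and the smaller is 1.444 m³/s; the ratio is 2.39.

2.39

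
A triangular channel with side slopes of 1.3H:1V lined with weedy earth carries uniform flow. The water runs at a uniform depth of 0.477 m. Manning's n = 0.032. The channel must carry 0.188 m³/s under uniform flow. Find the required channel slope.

For a triangular section with side slope z = 1.3: A = zy² = 1.3×0.477² = 0.2958 m²; P = 2y√(1+z²) = 2×0.477×1.64 = 1.565 m.
Hydraulic radius R = A/P = 0.2958/1.565 = 0.189 m.
From Manning's equation, S = [nQ / (1 A R^(2/3))]² = [0.032 × 0.188 / (1 × 0.2958 × 0.189^(2/3))]² = 0.00381.

S = 0.00381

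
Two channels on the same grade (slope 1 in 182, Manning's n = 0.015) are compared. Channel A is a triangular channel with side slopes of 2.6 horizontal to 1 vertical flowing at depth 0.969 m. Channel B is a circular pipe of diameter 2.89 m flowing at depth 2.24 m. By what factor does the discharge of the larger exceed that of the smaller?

Channel A: For a triangular section with side slope z = 2.6: A = zy² = 2.6×0.969² = 2.441 m²; P = 2y√(1+z²) = 2×0.969×2.786 = 5.399 m. Hydraulic radius R = A/P = 2.441/5.399 = 0.4522 m. Q_A = (1/0.015)·2.441·0.4522^(2/3)·√0.005495 = 7.108 m³/s.
Channel B: For a circular section of diameter D = 2.89 m at depth y = 2.24 m, the central angle is θ = 2 arccos(1 − 2y/D) = 4.307 rad. Then A = (D²/8)(θ − sin θ) = 5.456 m² and P = Dθ/2 = 6.223 m. Hydraulic radius R = A/P = 5.456/6.223 = 0.8766 m. Q_B = (1/0.015)·5.456·0.8766^(2/3)·√0.005495 = 24.69 m³/s.
The larger discharge is 24.69 m³/s and the smaller is 7.108 m³/s; the ratio is 3.47.

3.47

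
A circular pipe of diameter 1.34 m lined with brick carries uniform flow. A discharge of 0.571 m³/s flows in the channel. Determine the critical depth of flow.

At critical depth, Q² T / (g A³) = 1, i.e. A³/T = Q²/g = 0.571²/9.81 = 0.03324.
Try y = 0.447 m: A³/T = 0.05531 — too large.
Try y = 0.279 m: A³/T = 0.00884 — too small.
Try y = 0.392 m: A³/T = 0.03327 — matches.

y_c = 0.392 m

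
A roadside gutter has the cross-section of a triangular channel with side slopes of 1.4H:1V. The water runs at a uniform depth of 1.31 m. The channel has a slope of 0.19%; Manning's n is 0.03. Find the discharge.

For a triangular section with side slope z = 1.4: A = zy² = 1.4×1.31² = 2.403 m²; P = 2y√(1+z²) = 2×1.31×1.72 = 4.508 m.
Hydraulic radius R = A/P = 2.403/4.508 = 0.533 m.
Manning's equation: Q = (1/n) A R^(2/3) S^(1/2) = (1/0.03) × 2.403 × 0.533^(2/3) × 0.0019^(1/2) = 2.29 m³/s.

Q = 2.29 m³/s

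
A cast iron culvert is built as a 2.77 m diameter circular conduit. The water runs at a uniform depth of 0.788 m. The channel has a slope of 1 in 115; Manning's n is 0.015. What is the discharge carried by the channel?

Q = 5.18 m³/s

For a circular section of diameter D = 2.77 m at depth y = 0.788 m, the central angle is θ = 2 arccos(1 − 2y/D) = 2.25 rad. Then A = (D²/8)(θ − sin θ) = 1.412 m² and P = Dθ/2 = 3.117 m.
Hydraulic radius R = A/P = 1.412/3.117 = 0.4531 m.
Manning's equation: Q = (1/n) A R^(2/3) S^(1/2) = (1/0.015) × 1.412 × 0.4531^(2/3) × 0.008696^(1/2) = 5.18 m³/s.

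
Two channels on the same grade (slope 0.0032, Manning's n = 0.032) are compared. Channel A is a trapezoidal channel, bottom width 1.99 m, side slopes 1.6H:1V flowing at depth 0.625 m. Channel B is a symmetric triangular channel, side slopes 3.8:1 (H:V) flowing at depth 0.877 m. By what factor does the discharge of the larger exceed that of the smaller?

Channel A: With bottom width b = 1.99 m and side slope z = 1.6: A = (b + zy)y = (1.99 + 1.6×0.625)×0.625 = 1.869 m²; P = b + 2y√(1+z²) = 1.99 + 2×0.625×1.887 = 4.348 m. Hydraulic radius R = A/P = 1.869/4.348 = 0.4297 m. Q_A = (1/0.032)·1.869·0.4297^(2/3)·√0.0032 = 1.881 m³/s.
Channel B: For a triangular section with side slope z = 3.8: A = zy² = 3.8×0.877² = 2.923 m²; P = 2y√(1+z²) = 2×0.877×3.929 = 6.892 m. Hydraulic radius R = A/P = 2.923/6.892 = 0.4241 m. Q_B = (1/0.032)·2.923·0.4241^(2/3)·√0.0032 = 2.916 m³/s.
The larger discharge is 2.916 m³/s and the smaller is 1.881 m³/s; the ratio is 1.55.

1.55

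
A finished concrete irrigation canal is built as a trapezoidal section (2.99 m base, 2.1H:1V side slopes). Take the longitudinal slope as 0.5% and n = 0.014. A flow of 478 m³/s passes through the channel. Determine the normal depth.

y_n = 4.42 m

Manning's equation rearranged: A R^(2/3) = nQ / (1·√S) = 0.014 × 478 / (√0.005) = 94.64.
Try y = 5.14 m: A R^(2/3) = 135.1 — high.
Try y = 3.84 m: A R^(2/3) = 68.18 — low.
Try y = 4.42 m: A R^(2/3) = 94.6 — matches.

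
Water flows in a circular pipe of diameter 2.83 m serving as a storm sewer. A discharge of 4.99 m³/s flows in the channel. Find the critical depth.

y_c = 0.966 m

At critical depth, Q² T / (g A³) = 1, i.e. A³/T = Q²/g = 4.99²/9.81 = 2.538.
At y = 0.665 m: A³/T = 0.5959 — short.
At y = 0.966 m: A³/T = 2.54 — matches.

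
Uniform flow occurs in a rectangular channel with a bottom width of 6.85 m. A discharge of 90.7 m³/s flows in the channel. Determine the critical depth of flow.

For a rectangular channel, critical depth y_c = (q²/g)^(1/3) where q = Q/b = 90.7/6.85 = 13.24 m²/s.
So y_c = (13.24²/9.81)^(1/3) = 2.61 m.

y_c = 2.61 m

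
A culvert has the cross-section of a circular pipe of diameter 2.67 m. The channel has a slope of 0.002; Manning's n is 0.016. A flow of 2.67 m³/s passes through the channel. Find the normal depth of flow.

Manning's equation rearranged: A R^(2/3) = nQ / (1·√S) = 0.016 × 2.67 / (√0.002) = 0.9552.
Try y = 1.05 m: A R^(2/3) = 1.397 — over.
Try y = 0.858 m: A R^(2/3) = 0.956 — close enough.

y_n = 0.858 m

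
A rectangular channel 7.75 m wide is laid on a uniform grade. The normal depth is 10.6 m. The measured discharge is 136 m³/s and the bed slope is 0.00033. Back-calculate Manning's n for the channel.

Flow area A = b·y = 7.75 × 10.6 = 82.15 m². Wetted perimeter P = b + 2y = 7.75 + 2×10.6 = 28.95 m.
Hydraulic radius R = A/P = 82.15/28.95 = 2.838 m.
Rearranging Manning's equation: n = (1/Q) A R^(2/3) S^(1/2) = (1/136) × 82.15 × 2.838^(2/3) × √0.00033 = 0.022.

n = 0.022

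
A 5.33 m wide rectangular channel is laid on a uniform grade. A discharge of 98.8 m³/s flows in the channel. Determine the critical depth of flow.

For a rectangular channel, critical depth y_c = (q²/g)^(1/3) where q = Q/b = 98.8/5.33 = 18.54 m²/s.
So y_c = (18.54²/9.81)^(1/3) = 3.27 m.

y_c = 3.27 m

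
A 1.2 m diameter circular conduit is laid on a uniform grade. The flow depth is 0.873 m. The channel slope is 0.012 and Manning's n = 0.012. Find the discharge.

Q = 4.07 m³/s

For a circular section of diameter D = 1.2 m at depth y = 0.873 m, the central angle is θ = 2 arccos(1 − 2y/D) = 4.086 rad. Then A = (D²/8)(θ − sin θ) = 0.8814 m² and P = Dθ/2 = 2.452 m.
Hydraulic radius R = A/P = 0.8814/2.452 = 0.3595 m.
Manning's equation: Q = (1/n) A R^(2/3) S^(1/2) = (1/0.012) × 0.8814 × 0.3595^(2/3) × 0.012^(1/2) = 4.07 m³/s.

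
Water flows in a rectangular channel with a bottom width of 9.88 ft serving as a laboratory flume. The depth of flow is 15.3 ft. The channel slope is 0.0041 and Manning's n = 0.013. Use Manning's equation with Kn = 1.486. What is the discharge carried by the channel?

Q = 2660 ft³/s

Flow area A = b·y = 9.88 × 15.3 = 151.2 ft². Wetted perimeter P = b + 2y = 9.88 + 2×15.3 = 40.48 ft.
Hydraulic radius R = A/P = 151.2/40.48 = 3.734 ft.
Manning's equation: Q = (1.486/n) A R^(2/3) S^(1/2) = (1.486/0.013) × 151.2 × 3.734^(2/3) × 0.0041^(1/2) = 2660 ft³/s.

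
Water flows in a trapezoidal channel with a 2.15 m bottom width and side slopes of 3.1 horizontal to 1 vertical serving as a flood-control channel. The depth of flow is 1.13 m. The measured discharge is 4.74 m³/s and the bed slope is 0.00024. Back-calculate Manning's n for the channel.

With bottom width b = 2.15 m and side slope z = 3.1: A = (b + zy)y = (2.15 + 3.1×1.13)×1.13 = 6.388 m²; P = b + 2y√(1+z²) = 2.15 + 2×1.13×3.257 = 9.511 m.
Hydraulic radius R = A/P = 6.388/9.511 = 0.6716 m.
Rearranging Manning's equation: n = (1/Q) A R^(2/3) S^(1/2) = (1/4.74) × 6.388 × 0.6716^(2/3) × √0.00024 = 0.016.

n = 0.016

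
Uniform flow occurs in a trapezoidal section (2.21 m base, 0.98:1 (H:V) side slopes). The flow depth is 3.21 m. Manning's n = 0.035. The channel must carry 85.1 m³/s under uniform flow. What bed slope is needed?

With bottom width b = 2.21 m and side slope z = 0.98: A = (b + zy)y = (2.21 + 0.98×3.21)×3.21 = 17.19 m²; P = b + 2y√(1+z²) = 2.21 + 2×3.21×1.4 = 11.2 m.
Hydraulic radius R = A/P = 17.19/11.2 = 1.535 m.
From Manning's equation, S = [nQ / (1 A R^(2/3))]² = [0.035 × 85.1 / (1 × 17.19 × 1.535^(2/3))]² = 0.0169.

S = 0.0169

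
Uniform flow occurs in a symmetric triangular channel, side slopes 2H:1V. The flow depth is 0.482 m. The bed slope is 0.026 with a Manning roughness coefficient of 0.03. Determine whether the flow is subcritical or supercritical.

For a triangular section with side slope z = 2: A = zy² = 2×0.482² = 0.4646 m²; P = 2y√(1+z²) = 2×0.482×2.236 = 2.156 m.
Hydraulic radius R = A/P = 0.4646/2.156 = 0.2156 m.
V = (1/n) R^(2/3) √S = (1/0.03) × 0.2156^(2/3) × √0.026 = 1.932 m/s. Hydraulic depth D_h = A/T = 0.4646/1.928 = 0.241 m.
Froude number Fr = V/√(g·D_h) = 1.932/√(9.81×0.241) = 1.26, which is greater than 1, so the flow is supercritical.

supercritical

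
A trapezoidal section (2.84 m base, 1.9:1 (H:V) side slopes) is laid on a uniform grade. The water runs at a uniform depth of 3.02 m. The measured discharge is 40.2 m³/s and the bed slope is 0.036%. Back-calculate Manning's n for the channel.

With bottom width b = 2.84 m and side slope z = 1.9: A = (b + zy)y = (2.84 + 1.9×3.02)×3.02 = 25.91 m²; P = b + 2y√(1+z²) = 2.84 + 2×3.02×2.147 = 15.81 m.
Hydraulic radius R = A/P = 25.91/15.81 = 1.639 m.
Rearranging Manning's equation: n = (1/Q) A R^(2/3) S^(1/2) = (1/40.2) × 25.91 × 1.639^(2/3) × √0.00036 = 0.017.

n = 0.017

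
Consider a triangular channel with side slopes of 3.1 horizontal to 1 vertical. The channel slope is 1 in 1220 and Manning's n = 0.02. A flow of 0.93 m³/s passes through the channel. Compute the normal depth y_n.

y_n = 0.67 m

Manning's equation rearranged: A R^(2/3) = nQ / (1·√S) = 0.02 × 0.93 / (√0.0008197) = 0.6497.
At y = 0.748 m: A R^(2/3) = 0.8711 — over.
At y = 0.587 m: A R^(2/3) = 0.4564 — short.
At y = 0.67 m: A R^(2/3) = 0.6494 — close enough.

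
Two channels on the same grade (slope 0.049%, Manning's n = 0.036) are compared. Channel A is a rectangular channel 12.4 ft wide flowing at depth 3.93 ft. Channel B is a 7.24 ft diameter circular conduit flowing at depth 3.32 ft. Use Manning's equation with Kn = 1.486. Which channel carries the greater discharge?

Channel A: Flow area A = b·y = 12.4 × 3.93 = 48.73 ft². Wetted perimeter P = b + 2y = 12.4 + 2×3.93 = 20.26 ft. Hydraulic radius R = A/P = 48.73/20.26 = 2.405 ft. Q_A = (1.486/0.036)·48.73·2.405^(2/3)·√0.00049 = 79.94 ft³/s.
Channel B: For a circular section of diameter D = 7.24 ft at depth y = 3.32 ft, the central angle is θ = 2 arccos(1 − 2y/D) = 2.976 rad. Then A = (D²/8)(θ − sin θ) = 18.41 ft² and P = Dθ/2 = 10.77 ft. Hydraulic radius R = A/P = 18.41/10.77 = 1.71 ft. Q_B = (1.486/0.036)·18.41·1.71^(2/3)·√0.00049 = 24.06 ft³/s.
Q_A = 79.94 ft³/s vs Q_B = 24.06 ft³/s, so channel A carries more.

channel A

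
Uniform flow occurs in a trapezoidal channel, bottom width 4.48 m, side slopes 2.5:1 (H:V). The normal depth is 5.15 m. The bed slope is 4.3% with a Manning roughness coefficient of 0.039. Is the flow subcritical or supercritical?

With bottom width b = 4.48 m and side slope z = 2.5: A = (b + zy)y = (4.48 + 2.5×5.15)×5.15 = 89.38 m²; P = b + 2y√(1+z²) = 4.48 + 2×5.15×2.693 = 32.21 m.
Hydraulic radius R = A/P = 89.38/32.21 = 2.775 m.
V = (1/n) R^(2/3) √S = (1/0.039) × 2.775^(2/3) × √0.043 = 10.5 m/s. Hydraulic depth D_h = A/T = 89.38/30.23 = 2.957 m.
Froude number Fr = V/√(g·D_h) = 10.5/√(9.81×2.957) = 1.95, which is greater than 1, so the flow is supercritical.

supercritical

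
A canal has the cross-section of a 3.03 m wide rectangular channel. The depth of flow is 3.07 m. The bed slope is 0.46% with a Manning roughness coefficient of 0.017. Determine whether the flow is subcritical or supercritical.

subcritical

Flow area A = b·y = 3.03 × 3.07 = 9.302 m². Wetted perimeter P = b + 2y = 3.03 + 2×3.07 = 9.17 m.
Hydraulic radius R = A/P = 9.302/9.17 = 1.014 m.
V = (1/n) R^(2/3) √S = (1/0.017) × 1.014^(2/3) × √0.0046 = 4.028 m/s. Hydraulic depth D_h = A/T = 9.302/3.03 = 3.07 m.
Froude number Fr = V/√(g·D_h) = 4.028/√(9.81×3.07) = 0.734, which is less than 1, so the flow is subcritical.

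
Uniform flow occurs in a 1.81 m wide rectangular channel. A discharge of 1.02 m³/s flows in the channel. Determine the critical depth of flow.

For a rectangular channel, critical depth y_c = (q²/g)^(1/3) where q = Q/b = 1.02/1.81 = 0.5635 m²/s.
So y_c = (0.5635²/9.81)^(1/3) = 0.319 m.

y_c = 0.319 m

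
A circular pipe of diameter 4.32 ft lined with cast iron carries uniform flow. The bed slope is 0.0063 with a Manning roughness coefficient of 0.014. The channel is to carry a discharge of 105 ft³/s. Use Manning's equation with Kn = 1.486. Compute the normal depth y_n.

Manning's equation rearranged: A R^(2/3) = nQ / (1.486·√S) = 0.014 × 105 / (1.486 × √0.0063) = 12.46.
Trying y = 2.05 ft: A R^(2/3) = 7.053 — low.
Trying y = 2.94 ft: A R^(2/3) = 12.44 — ≈ 12.46.

y_n = 2.94 ft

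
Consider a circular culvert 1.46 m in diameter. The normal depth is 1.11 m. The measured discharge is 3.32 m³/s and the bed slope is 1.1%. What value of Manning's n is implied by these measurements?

For a circular section of diameter D = 1.46 m at depth y = 1.11 m, the central angle is θ = 2 arccos(1 − 2y/D) = 4.237 rad. Then A = (D²/8)(θ − sin θ) = 1.366 m² and P = Dθ/2 = 3.093 m.
Hydraulic radius R = A/P = 1.366/3.093 = 0.4416 m.
Rearranging Manning's equation: n = (1/Q) A R^(2/3) S^(1/2) = (1/3.32) × 1.366 × 0.4416^(2/3) × √0.011 = 0.025.

n = 0.025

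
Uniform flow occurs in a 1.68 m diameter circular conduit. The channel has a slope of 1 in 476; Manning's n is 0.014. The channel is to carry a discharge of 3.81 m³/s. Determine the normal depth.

Manning's equation rearranged: A R^(2/3) = nQ / (1·√S) = 0.014 × 3.81 / (√0.002101) = 1.164.
Trying y = 1.56 m: A R^(2/3) = 1.336 — too large.
Trying y = 0.99 m: A R^(2/3) = 0.8124 — too small.
Trying y = 1.29 m: A R^(2/3) = 1.164 — matches.

y_n = 1.29 m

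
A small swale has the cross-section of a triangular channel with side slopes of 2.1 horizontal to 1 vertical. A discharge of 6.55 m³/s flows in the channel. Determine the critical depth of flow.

y_c = 1.15 m

At critical depth, Q² T / (g A³) = 1, i.e. A³/T = Q²/g = 6.55²/9.81 = 4.373.
At y = 1.39 m: A³/T = 11.44 — over.
At y = 0.81 m: A³/T = 0.7688 — short.
At y = 1.15 m: A³/T = 4.435 — ≈ 4.373.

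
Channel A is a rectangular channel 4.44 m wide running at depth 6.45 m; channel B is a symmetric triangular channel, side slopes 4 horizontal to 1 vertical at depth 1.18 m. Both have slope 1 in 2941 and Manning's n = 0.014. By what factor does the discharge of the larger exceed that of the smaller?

10.4

Channel A: Flow area A = b·y = 4.44 × 6.45 = 28.64 m². Wetted perimeter P = b + 2y = 4.44 + 2×6.45 = 17.34 m. Hydraulic radius R = A/P = 28.64/17.34 = 1.652 m. Q_A = (1/0.014)·28.64·1.652^(2/3)·√0.00034 = 52.7 m³/s.
Channel B: For a triangular section with side slope z = 4: A = zy² = 4×1.18² = 5.57 m²; P = 2y√(1+z²) = 2×1.18×4.123 = 9.731 m. Hydraulic radius R = A/P = 5.57/9.731 = 0.5724 m. Q_B = (1/0.014)·5.57·0.5724^(2/3)·√0.00034 = 5.057 m³/s.
The larger discharge is 52.7 m³/s and the smaller is 5.057 m³/s; the ratio is 10.4.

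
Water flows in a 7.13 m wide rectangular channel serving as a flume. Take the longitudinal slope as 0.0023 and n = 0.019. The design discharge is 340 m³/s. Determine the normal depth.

y_n = 9.93 m

Manning's equation rearranged: A R^(2/3) = nQ / (1·√S) = 0.019 × 340 / (√0.0023) = 134.7.
At y = 6.98 m: A R^(2/3) = 88.21 — low.
At y = 11.8 m: A R^(2/3) = 164.7 — high.
At y = 9.93 m: A R^(2/3) = 134.7 — ≈ 134.7.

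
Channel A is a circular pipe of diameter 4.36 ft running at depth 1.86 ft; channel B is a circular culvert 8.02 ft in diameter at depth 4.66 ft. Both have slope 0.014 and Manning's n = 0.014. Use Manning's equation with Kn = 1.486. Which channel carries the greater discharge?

Channel A: For a circular section of diameter D = 4.36 ft at depth y = 1.86 ft, the central angle is θ = 2 arccos(1 − 2y/D) = 2.847 rad. Then A = (D²/8)(θ − sin θ) = 6.075 ft² and P = Dθ/2 = 6.206 ft. Hydraulic radius R = A/P = 6.075/6.206 = 0.9788 ft. Q_A = (1.486/0.014)·6.075·0.9788^(2/3)·√0.014 = 75.21 ft³/s.
Channel B: For a circular section of diameter D = 8.02 ft at depth y = 4.66 ft, the central angle is θ = 2 arccos(1 − 2y/D) = 3.467 rad. Then A = (D²/8)(θ − sin θ) = 30.45 ft² and P = Dθ/2 = 13.9 ft. Hydraulic radius R = A/P = 30.45/13.9 = 2.19 ft. Q_B = (1.486/0.014)·30.45·2.19^(2/3)·√0.014 = 644.9 ft³/s.
Q_A = 75.21 ft³/s vs Q_B = 644.9 ft³/s, so channel B carries more.

channel B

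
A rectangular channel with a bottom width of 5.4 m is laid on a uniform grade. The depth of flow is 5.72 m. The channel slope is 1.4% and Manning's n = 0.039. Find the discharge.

Q = 140 m³/s

Flow area A = b·y = 5.4 × 5.72 = 30.89 m². Wetted perimeter P = b + 2y = 5.4 + 2×5.72 = 16.84 m.
Hydraulic radius R = A/P = 30.89/16.84 = 1.834 m.
Manning's equation: Q = (1/n) A R^(2/3) S^(1/2) = (1/0.039) × 30.89 × 1.834^(2/3) × 0.014^(1/2) = 140 m³/s.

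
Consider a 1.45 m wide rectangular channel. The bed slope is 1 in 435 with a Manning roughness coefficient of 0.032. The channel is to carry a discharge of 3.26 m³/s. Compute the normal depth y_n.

Manning's equation rearranged: A R^(2/3) = nQ / (1·√S) = 0.032 × 3.26 / (√0.002299) = 2.176.
Trying y = 2.76 m: A R^(2/3) = 2.765 — high.
Trying y = 1.8 m: A R^(2/3) = 1.681 — low.
Trying y = 2.24 m: A R^(2/3) = 2.174 — ≈ 2.176.

y_n = 2.24 m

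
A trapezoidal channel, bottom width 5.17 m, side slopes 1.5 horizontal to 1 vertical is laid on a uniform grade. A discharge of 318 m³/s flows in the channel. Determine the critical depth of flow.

y_c = 4.76 m

At critical depth, Q² T / (g A³) = 1, i.e. A³/T = Q²/g = 318²/9.81 = 10310.
Try y = 5.35 m: A³/T = 16580 — too large.
Try y = 3.67 m: A³/T = 3716 — too small.
Try y = 4.76 m: A³/T = 10340 — matches.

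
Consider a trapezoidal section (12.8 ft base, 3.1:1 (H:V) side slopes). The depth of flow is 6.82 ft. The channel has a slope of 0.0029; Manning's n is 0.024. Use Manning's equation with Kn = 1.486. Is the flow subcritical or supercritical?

subcritical

With bottom width b = 12.8 ft and side slope z = 3.1: A = (b + zy)y = (12.8 + 3.1×6.82)×6.82 = 231.5 ft²; P = b + 2y√(1+z²) = 12.8 + 2×6.82×3.257 = 57.23 ft.
Hydraulic radius R = A/P = 231.5/57.23 = 4.045 ft.
V = (1.486/n) R^(2/3) √S = (1.486/0.024) × 4.045^(2/3) × √0.0029 = 8.465 ft/s. Hydraulic depth D_h = A/T = 231.5/55.08 = 4.202 ft.
Froude number Fr = V/√(g·D_h) = 8.465/√(32.2×4.202) = 0.728, which is less than 1, so the flow is subcritical.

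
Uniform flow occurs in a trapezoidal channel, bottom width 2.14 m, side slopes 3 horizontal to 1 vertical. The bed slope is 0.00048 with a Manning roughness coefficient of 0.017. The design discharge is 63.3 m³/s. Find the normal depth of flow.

Manning's equation rearranged: A R^(2/3) = nQ / (1·√S) = 0.017 × 63.3 / (√0.00048) = 49.12.
Try y = 2.35 m: A R^(2/3) = 25.33 — short.
Try y = 3.7 m: A R^(2/3) = 75.62 — over.
Try y = 3.1 m: A R^(2/3) = 49.14 — matches.

y_n = 3.1 m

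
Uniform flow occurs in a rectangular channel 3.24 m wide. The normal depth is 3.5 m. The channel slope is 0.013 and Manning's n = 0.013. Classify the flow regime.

Flow area A = b·y = 3.24 × 3.5 = 11.34 m². Wetted perimeter P = b + 2y = 3.24 + 2×3.5 = 10.24 m.
Hydraulic radius R = A/P = 11.34/10.24 = 1.107 m.
V = (1/n) R^(2/3) √S = (1/0.013) × 1.107^(2/3) × √0.013 = 9.388 m/s. Hydraulic depth D_h = A/T = 11.34/3.24 = 3.5 m.
Froude number Fr = V/√(g·D_h) = 9.388/√(9.81×3.5) = 1.6, which is greater than 1, so the flow is supercritical.

supercritical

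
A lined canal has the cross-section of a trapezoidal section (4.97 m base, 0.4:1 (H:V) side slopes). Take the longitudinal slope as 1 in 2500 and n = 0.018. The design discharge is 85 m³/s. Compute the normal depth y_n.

y_n = 5.81 m

Manning's equation rearranged: A R^(2/3) = nQ / (1·√S) = 0.018 × 85 / (√0.0004) = 76.5.
Try y = 6.69 m: A R^(2/3) = 97.69 — high.
Try y = 5.81 m: A R^(2/3) = 76.46 — ≈ 76.5.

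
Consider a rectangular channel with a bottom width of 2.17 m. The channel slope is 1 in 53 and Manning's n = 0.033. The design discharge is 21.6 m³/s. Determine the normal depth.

y_n = 2.81 m

Manning's equation rearranged: A R^(2/3) = nQ / (1·√S) = 0.033 × 21.6 / (√0.01887) = 5.189.
At y = 3.4 m: A R^(2/3) = 6.477 — high.
At y = 2.02 m: A R^(2/3) = 3.475 — low.
At y = 2.81 m: A R^(2/3) = 5.179 — close enough.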